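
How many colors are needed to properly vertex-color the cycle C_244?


A cycle on an even number of vertices is bipartite: alternate two colors around the cycle.
Since 244 is even, two colors suffice, and at least two are needed because the graph has edges.
Chromatic number = 2.

2


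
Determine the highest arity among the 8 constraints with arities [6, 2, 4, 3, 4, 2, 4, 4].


The arities are: 6, 2, 4, 3, 4, 2, 4, 4.
Scan for the maximum value.
Maximum arity = 6.

6


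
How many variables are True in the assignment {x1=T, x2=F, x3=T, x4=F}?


The weight is the number of variables assigned True.
True variables: x1, x3.
Weight = 2.

2


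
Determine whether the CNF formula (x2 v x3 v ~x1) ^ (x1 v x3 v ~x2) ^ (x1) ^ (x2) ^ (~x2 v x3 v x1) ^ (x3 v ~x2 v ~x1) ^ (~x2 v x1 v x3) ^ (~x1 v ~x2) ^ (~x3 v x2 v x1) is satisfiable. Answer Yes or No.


Check all 8 possible truth assignments.
Number of satisfying assignments found: 0.
The formula is unsatisfiable.

No


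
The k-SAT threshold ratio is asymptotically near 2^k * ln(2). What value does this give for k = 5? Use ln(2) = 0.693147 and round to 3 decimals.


Using the asymptotic formula: threshold ~ 2^k * ln(2).
2^5 = 32.
32 * 0.693147 = 22.181.

22.181


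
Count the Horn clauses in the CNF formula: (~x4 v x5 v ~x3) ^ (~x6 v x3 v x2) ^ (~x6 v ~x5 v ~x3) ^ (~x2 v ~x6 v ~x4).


A Horn clause has at most one positive literal.
Clause 1: 1 positive lit(s) -> Horn
Clause 2: 2 positive lit(s) -> not Horn
Clause 3: 0 positive lit(s) -> Horn
Clause 4: 0 positive lit(s) -> Horn
Total Horn clauses = 3.

3


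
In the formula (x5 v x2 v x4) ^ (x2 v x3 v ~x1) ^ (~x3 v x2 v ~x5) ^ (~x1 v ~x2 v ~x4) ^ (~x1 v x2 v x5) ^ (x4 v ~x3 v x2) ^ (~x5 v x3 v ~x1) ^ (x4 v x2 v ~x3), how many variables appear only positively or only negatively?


A pure literal appears in only one polarity across all clauses.
Pure literals: x1 (negative only).
Count = 1.

1


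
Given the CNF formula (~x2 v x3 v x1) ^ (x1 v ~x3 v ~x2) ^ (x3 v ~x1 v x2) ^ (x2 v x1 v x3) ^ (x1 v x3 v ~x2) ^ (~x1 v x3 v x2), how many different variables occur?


Identify each distinct variable in the formula.
Variables found: x1, x2, x3.
Total distinct variables = 3.

3


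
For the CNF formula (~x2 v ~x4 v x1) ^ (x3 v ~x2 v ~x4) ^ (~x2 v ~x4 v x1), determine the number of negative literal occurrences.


Scan each clause for negated literals.
Clause 1: 2 negative; Clause 2: 2 negative; Clause 3: 2 negative.
Total negative literal occurrences = 6.

6


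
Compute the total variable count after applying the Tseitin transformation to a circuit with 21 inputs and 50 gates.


The Tseitin transformation introduces one auxiliary variable per gate.
Total variables = inputs + gates = 21 + 50 = 71.

71


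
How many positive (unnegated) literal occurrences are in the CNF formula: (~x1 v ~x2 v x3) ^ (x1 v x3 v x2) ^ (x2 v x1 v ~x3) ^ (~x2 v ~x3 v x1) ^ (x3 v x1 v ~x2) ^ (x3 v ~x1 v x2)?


Scan each clause for unnegated literals.
Clause 1: 1 positive; Clause 2: 3 positive; Clause 3: 2 positive; Clause 4: 1 positive; Clause 5: 2 positive; Clause 6: 2 positive.
Total positive literal occurrences = 11.

11


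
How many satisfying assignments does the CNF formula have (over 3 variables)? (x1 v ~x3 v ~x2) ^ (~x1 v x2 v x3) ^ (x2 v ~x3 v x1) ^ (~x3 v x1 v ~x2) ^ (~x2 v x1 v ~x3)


Enumerate all 8 truth assignments over 3 variables.
Test each against every clause.
Satisfying assignments found: 5.

5


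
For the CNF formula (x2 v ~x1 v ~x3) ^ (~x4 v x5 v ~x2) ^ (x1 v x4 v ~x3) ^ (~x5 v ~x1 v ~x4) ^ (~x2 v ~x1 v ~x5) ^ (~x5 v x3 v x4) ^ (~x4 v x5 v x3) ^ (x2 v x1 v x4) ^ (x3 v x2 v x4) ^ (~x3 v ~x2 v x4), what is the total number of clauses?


Each group enclosed in parentheses joined by ^ is one clause.
Counting the conjuncts: 10 clauses.

10


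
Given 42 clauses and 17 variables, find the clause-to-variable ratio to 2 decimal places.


Clause-to-variable ratio = clauses / variables.
42 / 17 = 2.47.

2.47


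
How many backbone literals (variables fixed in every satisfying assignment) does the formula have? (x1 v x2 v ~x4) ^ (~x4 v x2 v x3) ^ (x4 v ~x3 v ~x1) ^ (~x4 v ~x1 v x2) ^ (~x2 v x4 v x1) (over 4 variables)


Find all satisfying assignments: 8 model(s).
Check which variables have the same value in every model.
No variable is fixed across all models.
Backbone size = 0.

0


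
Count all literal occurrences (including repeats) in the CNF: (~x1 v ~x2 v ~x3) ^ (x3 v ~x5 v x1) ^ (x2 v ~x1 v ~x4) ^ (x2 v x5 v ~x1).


Clause lengths: 3, 3, 3, 3.
Sum = 3 + 3 + 3 + 3 = 12.

12


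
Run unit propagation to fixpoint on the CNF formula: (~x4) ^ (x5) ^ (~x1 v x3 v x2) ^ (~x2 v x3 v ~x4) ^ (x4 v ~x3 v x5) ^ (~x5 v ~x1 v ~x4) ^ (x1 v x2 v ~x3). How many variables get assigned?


Unit propagation repeatedly assigns the literal in any unit clause, then simplifies.
Assignments in order: x4 = F, x5 = T.
No further unit clauses remain.
Total variables assigned = 2.

2


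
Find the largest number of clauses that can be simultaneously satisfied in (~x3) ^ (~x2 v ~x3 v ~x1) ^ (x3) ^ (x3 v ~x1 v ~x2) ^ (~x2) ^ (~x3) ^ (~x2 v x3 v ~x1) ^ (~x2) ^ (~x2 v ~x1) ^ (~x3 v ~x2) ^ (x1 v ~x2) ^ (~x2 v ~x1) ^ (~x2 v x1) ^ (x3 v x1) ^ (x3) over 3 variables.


Enumerate all 8 truth assignments.
For each, count how many of the 15 clauses are satisfied.
The formula is not fully satisfiable, so the maximum is below 15.
Maximum simultaneously satisfiable clauses = 13.

13


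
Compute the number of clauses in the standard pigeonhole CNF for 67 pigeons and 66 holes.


The PHP encoding has two parts:
1) At-least-one-hole clauses: 67 (one per pigeon, each with 66 literals).
2) At-most-one-pigeon-per-hole clauses: 66 holes * C(67,2) = 66 * 2211 = 145926.
Total clauses = 67 + 145926 = 145993.

145993


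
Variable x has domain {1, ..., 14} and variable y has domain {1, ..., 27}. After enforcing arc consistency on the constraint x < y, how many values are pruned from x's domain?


For the constraint x < y, x needs a supporting value in y's domain.
x can be at most 26 (one less than y's maximum).
Valid x values from domain: 14 out of 14.
Pruned = 14 - 14 = 0.

0


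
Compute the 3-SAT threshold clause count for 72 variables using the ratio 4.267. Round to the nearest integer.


The 3-SAT phase transition occurs at approximately 4.267 clauses per variable.
m = 4.267 * 72 = 307.224.
Rounded to nearest integer: 307.

307


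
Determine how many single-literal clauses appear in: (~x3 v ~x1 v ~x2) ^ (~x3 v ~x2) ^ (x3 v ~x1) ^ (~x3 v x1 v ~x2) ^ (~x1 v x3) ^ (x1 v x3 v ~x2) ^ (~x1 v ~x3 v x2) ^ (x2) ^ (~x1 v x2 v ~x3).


A unit clause contains exactly one literal.
Unit clauses found: (x2).
Count = 1.

1


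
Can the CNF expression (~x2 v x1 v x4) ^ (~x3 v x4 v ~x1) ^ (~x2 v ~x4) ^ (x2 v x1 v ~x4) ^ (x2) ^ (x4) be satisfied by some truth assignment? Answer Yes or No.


Check all 16 possible truth assignments.
Number of satisfying assignments found: 0.
The formula is unsatisfiable.

No


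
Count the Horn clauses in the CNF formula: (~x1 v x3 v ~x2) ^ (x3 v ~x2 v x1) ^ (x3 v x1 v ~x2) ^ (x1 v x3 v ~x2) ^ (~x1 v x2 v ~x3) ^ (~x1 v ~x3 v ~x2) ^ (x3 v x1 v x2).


A Horn clause has at most one positive literal.
Clause 1: 1 positive lit(s) -> Horn
Clause 2: 2 positive lit(s) -> not Horn
Clause 3: 2 positive lit(s) -> not Horn
Clause 4: 2 positive lit(s) -> not Horn
Clause 5: 1 positive lit(s) -> Horn
Clause 6: 0 positive lit(s) -> Horn
Clause 7: 3 positive lit(s) -> not Horn
Total Horn clauses = 3.

3


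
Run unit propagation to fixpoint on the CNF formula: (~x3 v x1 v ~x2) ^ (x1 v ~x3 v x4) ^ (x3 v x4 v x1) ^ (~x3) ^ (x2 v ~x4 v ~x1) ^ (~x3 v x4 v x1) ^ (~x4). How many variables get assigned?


Unit propagation repeatedly assigns the literal in any unit clause, then simplifies.
Assignments in order: x3 = F, x4 = F, x1 = T.
No further unit clauses remain.
Total variables assigned = 3.

3


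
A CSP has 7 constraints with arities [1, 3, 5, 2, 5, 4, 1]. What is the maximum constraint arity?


The arities are: 1, 3, 5, 2, 5, 4, 1.
Scan for the maximum value.
Maximum arity = 5.

5


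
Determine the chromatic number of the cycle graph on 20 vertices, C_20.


A cycle on an even number of vertices is bipartite: alternate two colors around the cycle.
Since 20 is even, two colors suffice, and at least two are needed because the graph has edges.
Chromatic number = 2.

2


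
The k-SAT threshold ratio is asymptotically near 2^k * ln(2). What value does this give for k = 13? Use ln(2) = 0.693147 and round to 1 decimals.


Using the asymptotic formula: threshold ~ 2^k * ln(2).
2^13 = 8192.
8192 * 0.693147 = 5678.3.

5678.3


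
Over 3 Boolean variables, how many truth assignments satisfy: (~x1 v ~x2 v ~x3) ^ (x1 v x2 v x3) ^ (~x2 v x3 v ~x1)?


Enumerate all 8 truth assignments over 3 variables.
Test each against every clause.
Satisfying assignments found: 5.

5


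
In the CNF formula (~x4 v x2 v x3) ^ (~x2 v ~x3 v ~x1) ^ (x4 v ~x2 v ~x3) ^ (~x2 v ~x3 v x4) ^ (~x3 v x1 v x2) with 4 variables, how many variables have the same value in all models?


Find all satisfying assignments: 9 model(s).
Check which variables have the same value in every model.
No variable is fixed across all models.
Backbone size = 0.

0


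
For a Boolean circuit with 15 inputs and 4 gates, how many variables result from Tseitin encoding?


The Tseitin transformation introduces one auxiliary variable per gate.
Total variables = inputs + gates = 15 + 4 = 19.

19


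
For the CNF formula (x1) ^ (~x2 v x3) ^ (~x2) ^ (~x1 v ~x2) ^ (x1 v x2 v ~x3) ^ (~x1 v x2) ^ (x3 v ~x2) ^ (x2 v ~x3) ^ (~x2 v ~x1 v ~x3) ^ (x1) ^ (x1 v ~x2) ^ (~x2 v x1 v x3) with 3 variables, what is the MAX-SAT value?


Enumerate all 8 truth assignments.
For each, count how many of the 12 clauses are satisfied.
The formula is not fully satisfiable, so the maximum is below 12.
Maximum simultaneously satisfiable clauses = 11.

11


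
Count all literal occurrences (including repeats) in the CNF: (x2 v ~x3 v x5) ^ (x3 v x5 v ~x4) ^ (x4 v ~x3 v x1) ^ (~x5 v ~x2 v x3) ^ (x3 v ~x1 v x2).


Clause lengths: 3, 3, 3, 3, 3.
Sum = 3 + 3 + 3 + 3 + 3 = 15.

15


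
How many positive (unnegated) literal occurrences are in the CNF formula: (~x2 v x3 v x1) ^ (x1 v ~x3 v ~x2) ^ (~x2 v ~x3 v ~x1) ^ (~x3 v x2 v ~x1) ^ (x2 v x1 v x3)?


Scan each clause for unnegated literals.
Clause 1: 2 positive; Clause 2: 1 positive; Clause 3: 0 positive; Clause 4: 1 positive; Clause 5: 3 positive.
Total positive literal occurrences = 7.

7


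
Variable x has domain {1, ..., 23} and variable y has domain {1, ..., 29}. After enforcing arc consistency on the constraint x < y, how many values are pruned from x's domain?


For the constraint x < y, x needs a supporting value in y's domain.
x can be at most 28 (one less than y's maximum).
Valid x values from domain: 23 out of 23.
Pruned = 23 - 23 = 0.

0


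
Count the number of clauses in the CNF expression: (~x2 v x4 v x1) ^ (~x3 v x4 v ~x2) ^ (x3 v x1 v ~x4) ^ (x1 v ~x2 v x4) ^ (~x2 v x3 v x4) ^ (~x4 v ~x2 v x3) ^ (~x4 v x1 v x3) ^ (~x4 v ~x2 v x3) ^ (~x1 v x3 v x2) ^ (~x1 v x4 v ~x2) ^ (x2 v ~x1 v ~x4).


Each group enclosed in parentheses joined by ^ is one clause.
Counting the conjuncts: 11 clauses.

11


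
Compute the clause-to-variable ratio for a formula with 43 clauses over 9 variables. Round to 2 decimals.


Clause-to-variable ratio = clauses / variables.
43 / 9 = 4.78.

4.78


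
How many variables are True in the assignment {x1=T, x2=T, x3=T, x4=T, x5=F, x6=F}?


The weight is the number of variables assigned True.
True variables: x1, x2, x3, x4.
Weight = 4.

4


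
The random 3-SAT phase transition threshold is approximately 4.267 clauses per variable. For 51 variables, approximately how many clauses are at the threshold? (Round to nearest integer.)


The 3-SAT phase transition occurs at approximately 4.267 clauses per variable.
m = 4.267 * 51 = 217.617.
Rounded to nearest integer: 218.

218


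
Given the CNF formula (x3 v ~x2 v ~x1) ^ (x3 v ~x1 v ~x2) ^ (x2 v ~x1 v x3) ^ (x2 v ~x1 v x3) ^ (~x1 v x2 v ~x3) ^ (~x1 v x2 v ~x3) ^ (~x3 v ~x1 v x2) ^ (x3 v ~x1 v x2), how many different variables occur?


Identify each distinct variable in the formula.
Variables found: x1, x2, x3.
Total distinct variables = 3.

3


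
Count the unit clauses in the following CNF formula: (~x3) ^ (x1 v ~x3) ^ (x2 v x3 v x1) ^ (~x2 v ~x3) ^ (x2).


A unit clause contains exactly one literal.
Unit clauses found: (~x3), (x2).
Count = 2.

2


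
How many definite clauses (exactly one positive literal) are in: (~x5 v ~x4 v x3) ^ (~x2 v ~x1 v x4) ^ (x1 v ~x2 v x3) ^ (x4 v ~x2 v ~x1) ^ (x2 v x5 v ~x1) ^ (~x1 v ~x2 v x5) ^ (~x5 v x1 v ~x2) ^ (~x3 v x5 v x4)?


A definite clause has exactly one positive literal.
Clause 1: 1 positive -> definite
Clause 2: 1 positive -> definite
Clause 3: 2 positive -> not definite
Clause 4: 1 positive -> definite
Clause 5: 2 positive -> not definite
Clause 6: 1 positive -> definite
Clause 7: 1 positive -> definite
Clause 8: 2 positive -> not definite
Definite clause count = 5.

5


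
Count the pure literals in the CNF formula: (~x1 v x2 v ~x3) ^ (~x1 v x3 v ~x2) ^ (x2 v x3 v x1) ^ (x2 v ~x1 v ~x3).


A pure literal appears in only one polarity across all clauses.
No pure literals found.
Count = 0.

0


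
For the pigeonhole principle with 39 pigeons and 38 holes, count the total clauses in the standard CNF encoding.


The PHP encoding has two parts:
1) At-least-one-hole clauses: 39 (one per pigeon, each with 38 literals).
2) At-most-one-pigeon-per-hole clauses: 38 holes * C(39,2) = 38 * 741 = 28158.
Total clauses = 39 + 28158 = 28197.

28197


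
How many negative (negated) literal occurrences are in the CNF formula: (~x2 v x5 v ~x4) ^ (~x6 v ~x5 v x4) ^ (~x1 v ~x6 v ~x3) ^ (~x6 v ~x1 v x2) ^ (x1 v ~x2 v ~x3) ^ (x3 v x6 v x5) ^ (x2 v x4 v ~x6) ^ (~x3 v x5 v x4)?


Scan each clause for negated literals.
Clause 1: 2 negative; Clause 2: 2 negative; Clause 3: 3 negative; Clause 4: 2 negative; Clause 5: 2 negative; Clause 6: 0 negative; Clause 7: 1 negative; Clause 8: 1 negative.
Total negative literal occurrences = 13.

13


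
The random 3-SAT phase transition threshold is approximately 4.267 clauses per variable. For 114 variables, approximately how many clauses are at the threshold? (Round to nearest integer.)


The 3-SAT phase transition occurs at approximately 4.267 clauses per variable.
m = 4.267 * 114 = 486.438.
Rounded to nearest integer: 486.

486


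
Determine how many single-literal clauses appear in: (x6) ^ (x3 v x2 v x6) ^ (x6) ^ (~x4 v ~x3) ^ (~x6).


A unit clause contains exactly one literal.
Unit clauses found: (x6), (x6), (~x6).
Count = 3.

3


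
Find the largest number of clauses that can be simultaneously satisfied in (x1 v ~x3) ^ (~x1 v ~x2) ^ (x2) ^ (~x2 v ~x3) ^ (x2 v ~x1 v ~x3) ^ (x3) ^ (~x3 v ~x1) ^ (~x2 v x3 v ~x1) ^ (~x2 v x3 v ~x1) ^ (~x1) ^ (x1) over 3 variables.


Enumerate all 8 truth assignments.
For each, count how many of the 11 clauses are satisfied.
The formula is not fully satisfiable, so the maximum is below 11.
Maximum simultaneously satisfiable clauses = 9.

9


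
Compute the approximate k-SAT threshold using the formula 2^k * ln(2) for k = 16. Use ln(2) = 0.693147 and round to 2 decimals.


Using the asymptotic formula: threshold ~ 2^k * ln(2).
2^16 = 65536.
65536 * 0.693147 = 45426.08.

45426.08


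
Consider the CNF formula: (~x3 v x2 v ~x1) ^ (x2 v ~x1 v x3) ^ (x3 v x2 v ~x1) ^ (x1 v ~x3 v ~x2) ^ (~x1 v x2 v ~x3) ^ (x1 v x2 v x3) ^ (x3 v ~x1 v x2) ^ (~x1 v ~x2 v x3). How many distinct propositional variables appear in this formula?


Identify each distinct variable in the formula.
Variables found: x1, x2, x3.
Total distinct variables = 3.

3


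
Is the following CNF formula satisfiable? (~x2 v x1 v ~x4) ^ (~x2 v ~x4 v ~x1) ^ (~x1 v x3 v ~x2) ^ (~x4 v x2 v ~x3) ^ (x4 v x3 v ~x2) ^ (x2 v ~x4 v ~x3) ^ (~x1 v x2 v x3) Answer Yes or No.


Check all 16 possible truth assignments.
Number of satisfying assignments found: 6.
The formula is satisfiable.

Yes


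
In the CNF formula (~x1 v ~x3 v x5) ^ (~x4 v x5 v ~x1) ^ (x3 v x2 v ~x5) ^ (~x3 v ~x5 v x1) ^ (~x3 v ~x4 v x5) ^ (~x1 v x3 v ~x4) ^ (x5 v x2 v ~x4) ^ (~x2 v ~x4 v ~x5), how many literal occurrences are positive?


Scan each clause for unnegated literals.
Clause 1: 1 positive; Clause 2: 1 positive; Clause 3: 2 positive; Clause 4: 1 positive; Clause 5: 1 positive; Clause 6: 1 positive; Clause 7: 2 positive; Clause 8: 0 positive.
Total positive literal occurrences = 9.

9


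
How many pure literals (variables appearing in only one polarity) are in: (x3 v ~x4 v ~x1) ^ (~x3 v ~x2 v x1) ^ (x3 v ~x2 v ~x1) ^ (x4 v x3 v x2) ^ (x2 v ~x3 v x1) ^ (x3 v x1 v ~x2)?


A pure literal appears in only one polarity across all clauses.
No pure literals found.
Count = 0.

0


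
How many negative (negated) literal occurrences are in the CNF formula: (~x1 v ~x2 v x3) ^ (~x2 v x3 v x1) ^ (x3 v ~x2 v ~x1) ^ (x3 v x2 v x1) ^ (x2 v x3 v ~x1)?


Scan each clause for negated literals.
Clause 1: 2 negative; Clause 2: 1 negative; Clause 3: 2 negative; Clause 4: 0 negative; Clause 5: 1 negative.
Total negative literal occurrences = 6.

6


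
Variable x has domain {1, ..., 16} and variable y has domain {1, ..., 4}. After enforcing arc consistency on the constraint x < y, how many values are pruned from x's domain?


For the constraint x < y, x needs a supporting value in y's domain.
x can be at most 3 (one less than y's maximum).
Valid x values from domain: 3 out of 16.
Pruned = 16 - 3 = 13.

13


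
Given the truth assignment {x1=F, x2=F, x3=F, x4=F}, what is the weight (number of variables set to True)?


The weight is the number of variables assigned True.
True variables: none.
Weight = 0.

0


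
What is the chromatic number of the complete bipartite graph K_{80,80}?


K_{80,80} is bipartite by definition: the two parts are independent sets, with every edge crossing between them.
Color all vertices in one part with color 1 and all vertices in the other part with color 2.
Since the graph has at least one edge, one color does not suffice.
Chromatic number = 2.

2


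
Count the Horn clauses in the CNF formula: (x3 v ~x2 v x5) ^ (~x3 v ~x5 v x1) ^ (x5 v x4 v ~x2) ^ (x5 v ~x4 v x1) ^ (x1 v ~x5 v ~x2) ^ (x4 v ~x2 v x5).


A Horn clause has at most one positive literal.
Clause 1: 2 positive lit(s) -> not Horn
Clause 2: 1 positive lit(s) -> Horn
Clause 3: 2 positive lit(s) -> not Horn
Clause 4: 2 positive lit(s) -> not Horn
Clause 5: 1 positive lit(s) -> Horn
Clause 6: 2 positive lit(s) -> not Horn
Total Horn clauses = 2.

2


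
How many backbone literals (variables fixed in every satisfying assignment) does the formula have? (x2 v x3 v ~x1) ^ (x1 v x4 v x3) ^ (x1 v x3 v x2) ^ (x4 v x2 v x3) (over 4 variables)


Find all satisfying assignments: 11 model(s).
Check which variables have the same value in every model.
No variable is fixed across all models.
Backbone size = 0.

0


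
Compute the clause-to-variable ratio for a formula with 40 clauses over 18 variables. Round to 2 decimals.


Clause-to-variable ratio = clauses / variables.
40 / 18 = 2.22.

2.22


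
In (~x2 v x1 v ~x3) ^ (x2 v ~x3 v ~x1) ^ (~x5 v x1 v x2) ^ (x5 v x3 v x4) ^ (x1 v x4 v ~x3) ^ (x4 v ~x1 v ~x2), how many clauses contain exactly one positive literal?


A definite clause has exactly one positive literal.
Clause 1: 1 positive -> definite
Clause 2: 1 positive -> definite
Clause 3: 2 positive -> not definite
Clause 4: 3 positive -> not definite
Clause 5: 2 positive -> not definite
Clause 6: 1 positive -> definite
Definite clause count = 3.

3


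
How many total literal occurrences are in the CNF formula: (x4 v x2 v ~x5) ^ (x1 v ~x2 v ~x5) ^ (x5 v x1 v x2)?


Clause lengths: 3, 3, 3.
Sum = 3 + 3 + 3 = 9.

9


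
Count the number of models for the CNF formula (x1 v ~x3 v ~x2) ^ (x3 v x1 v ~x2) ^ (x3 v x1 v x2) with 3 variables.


Enumerate all 8 truth assignments over 3 variables.
Test each against every clause.
Satisfying assignments found: 5.

5


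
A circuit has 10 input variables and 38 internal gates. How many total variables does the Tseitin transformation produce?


The Tseitin transformation introduces one auxiliary variable per gate.
Total variables = inputs + gates = 10 + 38 = 48.

48


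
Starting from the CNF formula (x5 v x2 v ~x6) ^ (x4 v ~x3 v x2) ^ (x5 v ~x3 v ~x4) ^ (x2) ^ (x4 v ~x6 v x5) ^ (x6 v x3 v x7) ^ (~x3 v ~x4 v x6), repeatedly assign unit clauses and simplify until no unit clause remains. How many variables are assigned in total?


Unit propagation repeatedly assigns the literal in any unit clause, then simplifies.
Assignments in order: x2 = T.
No further unit clauses remain.
Total variables assigned = 1.

1


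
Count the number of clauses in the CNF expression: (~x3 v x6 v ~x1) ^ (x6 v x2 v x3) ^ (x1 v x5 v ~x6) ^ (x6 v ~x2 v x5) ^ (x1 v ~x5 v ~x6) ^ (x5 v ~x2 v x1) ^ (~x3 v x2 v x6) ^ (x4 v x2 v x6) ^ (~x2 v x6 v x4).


Each group enclosed in parentheses joined by ^ is one clause.
Counting the conjuncts: 9 clauses.

9


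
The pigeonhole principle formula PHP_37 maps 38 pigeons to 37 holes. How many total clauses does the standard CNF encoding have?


The PHP encoding has two parts:
1) At-least-one-hole clauses: 38 (one per pigeon, each with 37 literals).
2) At-most-one-pigeon-per-hole clauses: 37 holes * C(38,2) = 37 * 703 = 26011.
Total clauses = 38 + 26011 = 26049.

26049


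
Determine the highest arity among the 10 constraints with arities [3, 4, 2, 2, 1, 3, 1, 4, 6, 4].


The arities are: 3, 4, 2, 2, 1, 3, 1, 4, 6, 4.
Scan for the maximum value.
Maximum arity = 6.

6


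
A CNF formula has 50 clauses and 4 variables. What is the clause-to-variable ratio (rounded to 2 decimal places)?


Clause-to-variable ratio = clauses / variables.
50 / 4 = 12.5.

12.5


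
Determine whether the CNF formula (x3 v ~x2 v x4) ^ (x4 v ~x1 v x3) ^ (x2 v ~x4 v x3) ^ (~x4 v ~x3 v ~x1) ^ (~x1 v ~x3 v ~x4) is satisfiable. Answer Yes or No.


Check all 16 possible truth assignments.
Number of satisfying assignments found: 9.
The formula is satisfiable.

Yes


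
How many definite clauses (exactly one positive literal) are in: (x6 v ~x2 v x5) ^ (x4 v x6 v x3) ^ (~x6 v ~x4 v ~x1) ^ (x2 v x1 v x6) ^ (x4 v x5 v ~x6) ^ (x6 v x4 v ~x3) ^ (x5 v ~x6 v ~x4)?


A definite clause has exactly one positive literal.
Clause 1: 2 positive -> not definite
Clause 2: 3 positive -> not definite
Clause 3: 0 positive -> not definite
Clause 4: 3 positive -> not definite
Clause 5: 2 positive -> not definite
Clause 6: 2 positive -> not definite
Clause 7: 1 positive -> definite
Definite clause count = 1.

1


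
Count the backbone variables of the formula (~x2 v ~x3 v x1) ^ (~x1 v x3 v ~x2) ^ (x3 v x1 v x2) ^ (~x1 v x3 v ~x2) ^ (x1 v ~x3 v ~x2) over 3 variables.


Find all satisfying assignments: 5 model(s).
Check which variables have the same value in every model.
No variable is fixed across all models.
Backbone size = 0.

0


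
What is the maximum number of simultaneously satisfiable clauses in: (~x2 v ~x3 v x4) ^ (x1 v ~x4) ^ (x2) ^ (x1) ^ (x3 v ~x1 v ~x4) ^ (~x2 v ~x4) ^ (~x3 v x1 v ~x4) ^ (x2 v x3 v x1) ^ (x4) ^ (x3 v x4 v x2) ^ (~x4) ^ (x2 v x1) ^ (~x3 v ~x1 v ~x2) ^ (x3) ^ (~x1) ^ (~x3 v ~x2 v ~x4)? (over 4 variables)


Enumerate all 16 truth assignments.
For each, count how many of the 16 clauses are satisfied.
The formula is not fully satisfiable, so the maximum is below 16.
Maximum simultaneously satisfiable clauses = 13.

13


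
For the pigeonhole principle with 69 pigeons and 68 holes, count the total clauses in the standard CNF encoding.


The PHP encoding has two parts:
1) At-least-one-hole clauses: 69 (one per pigeon, each with 68 literals).
2) At-most-one-pigeon-per-hole clauses: 68 holes * C(69,2) = 68 * 2346 = 159528.
Total clauses = 69 + 159528 = 159597.

159597


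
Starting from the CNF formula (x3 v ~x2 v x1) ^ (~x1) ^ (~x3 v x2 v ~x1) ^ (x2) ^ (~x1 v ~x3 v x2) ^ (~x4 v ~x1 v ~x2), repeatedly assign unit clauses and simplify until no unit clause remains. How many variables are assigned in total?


Unit propagation repeatedly assigns the literal in any unit clause, then simplifies.
Assignments in order: x1 = F, x2 = T, x3 = T.
No further unit clauses remain.
Total variables assigned = 3.

3


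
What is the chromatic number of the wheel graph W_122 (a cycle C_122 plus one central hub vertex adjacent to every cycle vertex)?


W_122 consists of the cycle C_122 together with a hub vertex adjacent to every cycle vertex.
The cycle C_122 needs 2 colors (even cycle -> 2).
The hub is adjacent to every cycle vertex, so it must receive a new color distinct from all of them.
Chromatic number = 2 + 1 = 3.

3


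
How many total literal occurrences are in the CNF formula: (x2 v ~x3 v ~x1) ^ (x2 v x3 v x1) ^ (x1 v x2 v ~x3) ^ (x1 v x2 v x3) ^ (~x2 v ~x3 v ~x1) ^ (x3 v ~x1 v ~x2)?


Clause lengths: 3, 3, 3, 3, 3, 3.
Sum = 3 + 3 + 3 + 3 + 3 + 3 = 18.

18


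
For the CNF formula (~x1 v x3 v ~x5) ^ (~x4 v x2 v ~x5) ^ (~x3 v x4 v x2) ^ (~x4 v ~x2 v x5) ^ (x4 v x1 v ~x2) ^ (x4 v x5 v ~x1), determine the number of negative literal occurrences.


Scan each clause for negated literals.
Clause 1: 2 negative; Clause 2: 2 negative; Clause 3: 1 negative; Clause 4: 2 negative; Clause 5: 1 negative; Clause 6: 1 negative.
Total negative literal occurrences = 9.

9


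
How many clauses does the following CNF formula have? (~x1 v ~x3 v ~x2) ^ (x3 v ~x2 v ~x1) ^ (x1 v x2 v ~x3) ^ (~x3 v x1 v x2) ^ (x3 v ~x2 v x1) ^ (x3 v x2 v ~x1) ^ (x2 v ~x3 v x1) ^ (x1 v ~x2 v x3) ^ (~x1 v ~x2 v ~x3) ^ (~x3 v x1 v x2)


Each group enclosed in parentheses joined by ^ is one clause.
Counting the conjuncts: 10 clauses.

10


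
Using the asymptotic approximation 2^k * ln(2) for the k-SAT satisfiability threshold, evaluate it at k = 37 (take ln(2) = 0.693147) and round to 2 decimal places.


Using the asymptotic formula: threshold ~ 2^k * ln(2).
2^37 = 137438953472.
137438953472 * 0.693147 = 95265398282.26.

95265398282.26


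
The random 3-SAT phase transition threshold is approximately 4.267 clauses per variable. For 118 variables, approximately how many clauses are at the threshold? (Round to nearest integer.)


The 3-SAT phase transition occurs at approximately 4.267 clauses per variable.
m = 4.267 * 118 = 503.506.
Rounded to nearest integer: 504.

504


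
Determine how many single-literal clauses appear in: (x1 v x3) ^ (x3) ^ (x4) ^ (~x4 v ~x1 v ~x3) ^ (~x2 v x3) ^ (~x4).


A unit clause contains exactly one literal.
Unit clauses found: (x3), (x4), (~x4).
Count = 3.

3


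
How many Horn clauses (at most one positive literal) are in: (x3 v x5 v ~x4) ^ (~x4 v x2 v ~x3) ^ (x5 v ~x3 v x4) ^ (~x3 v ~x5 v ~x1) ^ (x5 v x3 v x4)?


A Horn clause has at most one positive literal.
Clause 1: 2 positive lit(s) -> not Horn
Clause 2: 1 positive lit(s) -> Horn
Clause 3: 2 positive lit(s) -> not Horn
Clause 4: 0 positive lit(s) -> Horn
Clause 5: 3 positive lit(s) -> not Horn
Total Horn clauses = 2.

2


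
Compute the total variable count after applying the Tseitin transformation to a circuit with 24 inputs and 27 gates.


The Tseitin transformation introduces one auxiliary variable per gate.
Total variables = inputs + gates = 24 + 27 = 51.

51


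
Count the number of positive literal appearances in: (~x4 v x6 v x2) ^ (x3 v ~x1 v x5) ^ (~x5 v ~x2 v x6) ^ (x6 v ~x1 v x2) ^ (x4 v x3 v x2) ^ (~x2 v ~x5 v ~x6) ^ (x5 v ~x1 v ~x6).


Scan each clause for unnegated literals.
Clause 1: 2 positive; Clause 2: 2 positive; Clause 3: 1 positive; Clause 4: 2 positive; Clause 5: 3 positive; Clause 6: 0 positive; Clause 7: 1 positive.
Total positive literal occurrences = 11.

11


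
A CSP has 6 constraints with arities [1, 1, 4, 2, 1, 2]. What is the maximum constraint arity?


The arities are: 1, 1, 4, 2, 1, 2.
Scan for the maximum value.
Maximum arity = 4.

4


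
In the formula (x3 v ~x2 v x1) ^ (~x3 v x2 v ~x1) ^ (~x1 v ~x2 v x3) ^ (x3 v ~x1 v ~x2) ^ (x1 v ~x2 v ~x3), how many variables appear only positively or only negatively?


A pure literal appears in only one polarity across all clauses.
No pure literals found.
Count = 0.

0


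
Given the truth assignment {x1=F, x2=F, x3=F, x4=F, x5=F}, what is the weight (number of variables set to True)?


The weight is the number of variables assigned True.
True variables: none.
Weight = 0.

0


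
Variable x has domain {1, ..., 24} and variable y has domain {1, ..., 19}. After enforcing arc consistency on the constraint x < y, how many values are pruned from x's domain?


For the constraint x < y, x needs a supporting value in y's domain.
x can be at most 18 (one less than y's maximum).
Valid x values from domain: 18 out of 24.
Pruned = 24 - 18 = 6.

6


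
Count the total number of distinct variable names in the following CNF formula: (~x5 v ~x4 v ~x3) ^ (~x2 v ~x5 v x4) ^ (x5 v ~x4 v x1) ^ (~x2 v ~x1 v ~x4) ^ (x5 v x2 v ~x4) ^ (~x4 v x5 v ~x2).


Identify each distinct variable in the formula.
Variables found: x1, x2, x3, x4, x5.
Total distinct variables = 5.

5


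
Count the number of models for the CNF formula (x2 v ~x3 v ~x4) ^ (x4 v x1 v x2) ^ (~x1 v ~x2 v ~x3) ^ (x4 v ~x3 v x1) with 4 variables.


Enumerate all 16 truth assignments over 4 variables.
Test each against every clause.
Satisfying assignments found: 9.

9


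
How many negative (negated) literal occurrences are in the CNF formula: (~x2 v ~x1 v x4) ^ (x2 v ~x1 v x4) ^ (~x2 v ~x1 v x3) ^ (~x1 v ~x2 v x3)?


Scan each clause for negated literals.
Clause 1: 2 negative; Clause 2: 1 negative; Clause 3: 2 negative; Clause 4: 2 negative.
Total negative literal occurrences = 7.

7


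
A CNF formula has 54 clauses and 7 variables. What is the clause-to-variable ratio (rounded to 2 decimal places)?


Clause-to-variable ratio = clauses / variables.
54 / 7 = 7.71.

7.71


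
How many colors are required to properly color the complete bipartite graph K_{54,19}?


K_{54,19} is bipartite by definition: the two parts are independent sets, with every edge crossing between them.
Color all vertices in one part with color 1 and all vertices in the other part with color 2.
Since the graph has at least one edge, one color does not suffice.
Chromatic number = 2.

2


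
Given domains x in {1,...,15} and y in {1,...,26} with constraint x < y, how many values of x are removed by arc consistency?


For the constraint x < y, x needs a supporting value in y's domain.
x can be at most 25 (one less than y's maximum).
Valid x values from domain: 15 out of 15.
Pruned = 15 - 15 = 0.

0


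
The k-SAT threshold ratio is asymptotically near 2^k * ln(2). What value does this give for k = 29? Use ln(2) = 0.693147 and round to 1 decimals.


Using the asymptotic formula: threshold ~ 2^k * ln(2).
2^29 = 536870912.
536870912 * 0.693147 = 372130462.0.

372130462.0


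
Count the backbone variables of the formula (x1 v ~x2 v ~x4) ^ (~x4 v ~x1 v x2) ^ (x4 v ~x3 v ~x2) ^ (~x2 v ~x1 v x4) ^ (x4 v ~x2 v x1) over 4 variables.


Find all satisfying assignments: 8 model(s).
Check which variables have the same value in every model.
No variable is fixed across all models.
Backbone size = 0.

0


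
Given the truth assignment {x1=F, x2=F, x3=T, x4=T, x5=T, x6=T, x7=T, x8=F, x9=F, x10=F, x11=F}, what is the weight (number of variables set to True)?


The weight is the number of variables assigned True.
True variables: x3, x4, x5, x6, x7.
Weight = 5.

5


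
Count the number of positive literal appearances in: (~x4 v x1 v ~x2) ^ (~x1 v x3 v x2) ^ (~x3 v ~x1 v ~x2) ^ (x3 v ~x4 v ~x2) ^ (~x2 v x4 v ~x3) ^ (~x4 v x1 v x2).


Scan each clause for unnegated literals.
Clause 1: 1 positive; Clause 2: 2 positive; Clause 3: 0 positive; Clause 4: 1 positive; Clause 5: 1 positive; Clause 6: 2 positive.
Total positive literal occurrences = 7.

7


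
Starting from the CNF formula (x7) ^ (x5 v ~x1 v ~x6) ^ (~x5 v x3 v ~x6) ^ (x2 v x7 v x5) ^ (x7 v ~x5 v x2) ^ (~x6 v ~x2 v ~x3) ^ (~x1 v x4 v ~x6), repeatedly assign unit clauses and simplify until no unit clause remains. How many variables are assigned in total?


Unit propagation repeatedly assigns the literal in any unit clause, then simplifies.
Assignments in order: x7 = T.
No further unit clauses remain.
Total variables assigned = 1.

1


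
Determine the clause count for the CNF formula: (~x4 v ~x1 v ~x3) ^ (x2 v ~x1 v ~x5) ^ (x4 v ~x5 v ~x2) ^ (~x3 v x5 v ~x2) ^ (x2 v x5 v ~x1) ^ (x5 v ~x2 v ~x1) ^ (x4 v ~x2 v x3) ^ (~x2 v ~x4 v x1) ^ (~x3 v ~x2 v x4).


Each group enclosed in parentheses joined by ^ is one clause.
Counting the conjuncts: 9 clauses.

9


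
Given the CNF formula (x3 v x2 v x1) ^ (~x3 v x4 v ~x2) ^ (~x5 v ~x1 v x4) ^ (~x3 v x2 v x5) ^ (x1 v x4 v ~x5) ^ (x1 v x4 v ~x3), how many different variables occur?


Identify each distinct variable in the formula.
Variables found: x1, x2, x3, x4, x5.
Total distinct variables = 5.

5


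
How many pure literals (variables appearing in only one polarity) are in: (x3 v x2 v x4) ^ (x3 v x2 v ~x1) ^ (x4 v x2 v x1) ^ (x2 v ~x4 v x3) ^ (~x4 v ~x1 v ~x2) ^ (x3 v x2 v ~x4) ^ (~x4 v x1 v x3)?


A pure literal appears in only one polarity across all clauses.
Pure literals: x3 (positive only).
Count = 1.

1


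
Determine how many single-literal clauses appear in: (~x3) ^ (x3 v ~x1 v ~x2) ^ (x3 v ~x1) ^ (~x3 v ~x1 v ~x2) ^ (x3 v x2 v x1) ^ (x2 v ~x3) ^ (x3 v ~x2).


A unit clause contains exactly one literal.
Unit clauses found: (~x3).
Count = 1.

1


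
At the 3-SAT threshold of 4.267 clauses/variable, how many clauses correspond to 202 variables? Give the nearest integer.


The 3-SAT phase transition occurs at approximately 4.267 clauses per variable.
m = 4.267 * 202 = 861.934.
Rounded to nearest integer: 862.

862


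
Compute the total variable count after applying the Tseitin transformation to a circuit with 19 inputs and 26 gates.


The Tseitin transformation introduces one auxiliary variable per gate.
Total variables = inputs + gates = 19 + 26 = 45.

45


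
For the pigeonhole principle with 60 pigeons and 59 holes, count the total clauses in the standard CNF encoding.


The PHP encoding has two parts:
1) At-least-one-hole clauses: 60 (one per pigeon, each with 59 literals).
2) At-most-one-pigeon-per-hole clauses: 59 holes * C(60,2) = 59 * 1770 = 104430.
Total clauses = 60 + 104430 = 104490.

104490


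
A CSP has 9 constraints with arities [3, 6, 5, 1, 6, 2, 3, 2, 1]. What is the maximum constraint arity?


The arities are: 3, 6, 5, 1, 6, 2, 3, 2, 1.
Scan for the maximum value.
Maximum arity = 6.

6


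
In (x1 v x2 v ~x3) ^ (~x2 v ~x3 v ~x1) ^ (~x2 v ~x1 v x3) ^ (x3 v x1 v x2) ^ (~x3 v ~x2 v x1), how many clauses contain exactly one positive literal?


A definite clause has exactly one positive literal.
Clause 1: 2 positive -> not definite
Clause 2: 0 positive -> not definite
Clause 3: 1 positive -> definite
Clause 4: 3 positive -> not definite
Clause 5: 1 positive -> definite
Definite clause count = 2.

2


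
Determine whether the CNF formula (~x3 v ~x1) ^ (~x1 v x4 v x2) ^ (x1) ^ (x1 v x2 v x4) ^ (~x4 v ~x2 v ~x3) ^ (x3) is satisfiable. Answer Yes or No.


Check all 16 possible truth assignments.
Number of satisfying assignments found: 0.
The formula is unsatisfiable.

No


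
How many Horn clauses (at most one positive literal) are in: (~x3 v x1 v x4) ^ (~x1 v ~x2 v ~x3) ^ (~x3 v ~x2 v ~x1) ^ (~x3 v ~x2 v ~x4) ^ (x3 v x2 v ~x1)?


A Horn clause has at most one positive literal.
Clause 1: 2 positive lit(s) -> not Horn
Clause 2: 0 positive lit(s) -> Horn
Clause 3: 0 positive lit(s) -> Horn
Clause 4: 0 positive lit(s) -> Horn
Clause 5: 2 positive lit(s) -> not Horn
Total Horn clauses = 3.

3


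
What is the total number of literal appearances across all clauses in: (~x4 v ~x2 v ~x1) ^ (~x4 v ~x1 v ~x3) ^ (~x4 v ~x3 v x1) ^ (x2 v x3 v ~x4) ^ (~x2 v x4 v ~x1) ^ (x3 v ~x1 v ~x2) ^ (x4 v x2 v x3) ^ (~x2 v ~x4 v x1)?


Clause lengths: 3, 3, 3, 3, 3, 3, 3, 3.
Sum = 3 + 3 + 3 + 3 + 3 + 3 + 3 + 3 = 24.

24


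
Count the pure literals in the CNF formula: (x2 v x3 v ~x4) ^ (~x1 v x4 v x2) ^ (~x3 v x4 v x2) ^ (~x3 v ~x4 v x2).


A pure literal appears in only one polarity across all clauses.
Pure literals: x1 (negative only), x2 (positive only).
Count = 2.

2


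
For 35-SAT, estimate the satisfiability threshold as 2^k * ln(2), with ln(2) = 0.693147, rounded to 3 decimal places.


Using the asymptotic formula: threshold ~ 2^k * ln(2).
2^35 = 34359738368.
34359738368 * 0.693147 = 23816349570.564.

23816349570.564


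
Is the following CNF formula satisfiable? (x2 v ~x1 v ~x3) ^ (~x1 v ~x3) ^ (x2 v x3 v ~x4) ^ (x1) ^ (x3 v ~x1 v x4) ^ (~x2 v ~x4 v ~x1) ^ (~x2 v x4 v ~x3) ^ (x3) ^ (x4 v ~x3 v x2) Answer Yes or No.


Check all 16 possible truth assignments.
Number of satisfying assignments found: 0.
The formula is unsatisfiable.

No


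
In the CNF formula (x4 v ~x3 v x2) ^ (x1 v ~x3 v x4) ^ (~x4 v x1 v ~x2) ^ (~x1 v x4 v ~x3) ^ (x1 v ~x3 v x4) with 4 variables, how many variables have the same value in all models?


Find all satisfying assignments: 10 model(s).
Check which variables have the same value in every model.
No variable is fixed across all models.
Backbone size = 0.

0


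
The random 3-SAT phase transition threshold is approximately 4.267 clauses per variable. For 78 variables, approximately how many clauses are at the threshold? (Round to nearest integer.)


The 3-SAT phase transition occurs at approximately 4.267 clauses per variable.
m = 4.267 * 78 = 332.826.
Rounded to nearest integer: 333.

333


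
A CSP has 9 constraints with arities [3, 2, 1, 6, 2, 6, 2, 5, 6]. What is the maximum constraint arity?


The arities are: 3, 2, 1, 6, 2, 6, 2, 5, 6.
Scan for the maximum value.
Maximum arity = 6.

6


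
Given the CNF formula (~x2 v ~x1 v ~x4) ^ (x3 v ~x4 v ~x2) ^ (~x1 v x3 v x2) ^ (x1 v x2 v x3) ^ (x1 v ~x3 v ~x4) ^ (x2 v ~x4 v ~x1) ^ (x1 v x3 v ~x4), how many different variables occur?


Identify each distinct variable in the formula.
Variables found: x1, x2, x3, x4.
Total distinct variables = 4.

4


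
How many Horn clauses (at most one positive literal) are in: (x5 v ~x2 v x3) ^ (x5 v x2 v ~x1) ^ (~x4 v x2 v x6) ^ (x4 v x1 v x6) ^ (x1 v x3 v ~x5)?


A Horn clause has at most one positive literal.
Clause 1: 2 positive lit(s) -> not Horn
Clause 2: 2 positive lit(s) -> not Horn
Clause 3: 2 positive lit(s) -> not Horn
Clause 4: 3 positive lit(s) -> not Horn
Clause 5: 2 positive lit(s) -> not Horn
Total Horn clauses = 0.

0


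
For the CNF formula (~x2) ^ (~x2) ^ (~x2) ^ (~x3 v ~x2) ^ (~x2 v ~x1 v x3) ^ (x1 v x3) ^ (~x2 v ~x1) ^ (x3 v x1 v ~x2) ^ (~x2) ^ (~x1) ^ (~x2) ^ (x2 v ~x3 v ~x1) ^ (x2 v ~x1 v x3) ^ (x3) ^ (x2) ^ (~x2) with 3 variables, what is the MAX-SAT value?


Enumerate all 8 truth assignments.
For each, count how many of the 16 clauses are satisfied.
The formula is not fully satisfiable, so the maximum is below 16.
Maximum simultaneously satisfiable clauses = 15.

15


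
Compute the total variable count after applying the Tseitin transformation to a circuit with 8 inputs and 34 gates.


The Tseitin transformation introduces one auxiliary variable per gate.
Total variables = inputs + gates = 8 + 34 = 42.

42


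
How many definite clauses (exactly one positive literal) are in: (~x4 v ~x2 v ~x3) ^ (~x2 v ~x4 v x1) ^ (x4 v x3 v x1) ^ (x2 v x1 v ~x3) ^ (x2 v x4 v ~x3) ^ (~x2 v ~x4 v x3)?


A definite clause has exactly one positive literal.
Clause 1: 0 positive -> not definite
Clause 2: 1 positive -> definite
Clause 3: 3 positive -> not definite
Clause 4: 2 positive -> not definite
Clause 5: 2 positive -> not definite
Clause 6: 1 positive -> definite
Definite clause count = 2.

2
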